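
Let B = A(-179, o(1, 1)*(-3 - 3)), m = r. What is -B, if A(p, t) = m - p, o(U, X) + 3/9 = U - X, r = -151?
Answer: -28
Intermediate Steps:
o(U, X) = -1/3 + U - X (o(U, X) = -1/3 + (U - X) = -1/3 + U - X)
m = -151
A(p, t) = -151 - p
B = 28 (B = -151 - 1*(-179) = -151 + 179 = 28)
-B = -1*28 = -28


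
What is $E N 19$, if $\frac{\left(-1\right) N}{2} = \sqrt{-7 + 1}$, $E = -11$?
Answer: $418 i \sqrt{6} \approx 1023.9 i$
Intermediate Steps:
$N = - 2 i \sqrt{6}$ ($N = - 2 \sqrt{-7 + 1} = - 2 \sqrt{-6} = - 2 i \sqrt{6} \approx - 4.899 i$)
$E N 19 = - 11 \left(- 2 i \sqrt{6}\right) 19 = 22 i \sqrt{6} \cdot 19 = 418 i \sqrt{6}$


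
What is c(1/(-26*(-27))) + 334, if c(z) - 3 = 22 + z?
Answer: 252019/702 ≈ 359.00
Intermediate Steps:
c(z) = 25 + z (c(z) = 3 + (22 + z) = 25 + z)
c(1/(-26*(-27))) + 334 = (25 + 1/(-26*(-27))) + 334 = (25 - 1/26*(-1/27)) + 334 = (25 + 1/702) + 334 = 17551/702 + 334 = 252019/702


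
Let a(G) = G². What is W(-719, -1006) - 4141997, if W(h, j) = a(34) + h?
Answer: -4141560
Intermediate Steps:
W(h, j) = 1156 + h (W(h, j) = 34² + h = 1156 + h)
W(-719, -1006) - 4141997 = (1156 - 719) - 4141997 = 437 - 4141997 = -4141560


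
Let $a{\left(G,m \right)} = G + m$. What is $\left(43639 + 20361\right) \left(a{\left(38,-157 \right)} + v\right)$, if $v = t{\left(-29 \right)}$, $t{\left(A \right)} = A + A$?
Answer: $-11328000$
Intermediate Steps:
$t{\left(A \right)} = 2 A$
$v = -58$ ($v = 2 \left(-29\right) = -58$)
$\left(43639 + 20361\right) \left(a{\left(38,-157 \right)} + v\right) = \left(43639 + 20361\right) \left(\left(38 - 157\right) - 58\right) = 64000 \left(-119 - 58\right) = 64000 \left(-177\right) = -11328000$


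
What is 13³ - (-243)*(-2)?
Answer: 1711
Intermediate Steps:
13³ - (-243)*(-2) = 2197 - 1*486 = 2197 - 486 = 1711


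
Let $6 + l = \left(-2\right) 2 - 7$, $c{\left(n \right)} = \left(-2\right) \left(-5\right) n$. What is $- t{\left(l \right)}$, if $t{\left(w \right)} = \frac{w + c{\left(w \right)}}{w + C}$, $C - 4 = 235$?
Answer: $\frac{187}{222} \approx 0.84234$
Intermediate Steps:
$C = 239$ ($C = 4 + 235 = 239$)
$c{\left(n \right)} = 10 n$
$l = -17$ ($l = -6 - 11 = -17$)
$t{\left(w \right)} = \frac{11 w}{239 + w}$ ($t{\left(w \right)} = \frac{w + 10 w}{w + 239} = \frac{11 w}{239 + w}$)
$- t{\left(l \right)} = - \frac{11 \left(-17\right)}{239 - 17} = - \frac{11 \left(-17\right)}{222} = \left(-1\right) \left(- \frac{187}{222}\right) = \frac{187}{222}$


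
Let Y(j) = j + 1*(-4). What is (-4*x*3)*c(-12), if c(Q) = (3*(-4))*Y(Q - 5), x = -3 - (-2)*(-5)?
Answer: 39312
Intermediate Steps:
Y(j) = -4 + j (Y(j) = j - 4 = -4 + j)
x = -13 (x = -3 - 1*10 = -3 - 10 = -13)
c(Q) = 108 - 12*Q (c(Q) = (3*(-4))*(-4 + (Q - 5)) = -12*(-4 + (-5 + Q)) = -12*(-9 + Q) = 108 - 12*Q)
(-4*x*3)*c(-12) = (-4*(-13)*3)*(108 - 12*(-12)) = (52*3)*(108 + 144) = 156*252 = 39312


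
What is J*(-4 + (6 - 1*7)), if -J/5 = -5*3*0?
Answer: 0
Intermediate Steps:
J = 0 (J = -5*(-5*3)*0 = -(-75)*0 = -5*0 = 0)
J*(-4 + (6 - 1*7)) = 0*(-4 + (6 - 1*7)) = 0*(-4 + (6 - 7)) = 0*(-4 - 1) = 0*(-5) = 0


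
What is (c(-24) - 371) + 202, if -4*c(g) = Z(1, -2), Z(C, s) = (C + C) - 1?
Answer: -677/4 ≈ -169.25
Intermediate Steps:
Z(C, s) = -1 + 2*C (Z(C, s) = 2*C - 1 = -1 + 2*C)
c(g) = -¼ (c(g) = -(-1 + 2*1)/4 = -(-1 + 2)/4 = -¼*1 = -¼)
(c(-24) - 371) + 202 = (-¼ - 371) + 202 = -1485/4 + 202 = -677/4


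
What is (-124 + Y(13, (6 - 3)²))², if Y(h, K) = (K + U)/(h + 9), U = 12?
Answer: 7327849/484 ≈ 15140.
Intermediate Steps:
Y(h, K) = (12 + K)/(9 + h) (Y(h, K) = (K + 12)/(h + 9) = (12 + K)/(9 + h))
(-124 + Y(13, (6 - 3)²))² = (-124 + (12 + (6 - 3)²)/(9 + 13))² = (-124 + (12 + 3²)/22)² = (-124 + (12 + 9)/22)² = (-124 + (1/22)*21)² = (-124 + 21/22)² = (-2707/22)² = 7327849/484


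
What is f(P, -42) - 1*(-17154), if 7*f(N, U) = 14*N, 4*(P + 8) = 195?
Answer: 34471/2 ≈ 17236.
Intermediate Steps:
P = 163/4 (P = -8 + (¼)*195 = -8 + 195/4 = 163/4 ≈ 40.750)
f(N, U) = 2*N (f(N, U) = (14*N)/7 = 2*N)
f(P, -42) - 1*(-17154) = 2*(163/4) - 1*(-17154) = 163/2 + 17154 = 34471/2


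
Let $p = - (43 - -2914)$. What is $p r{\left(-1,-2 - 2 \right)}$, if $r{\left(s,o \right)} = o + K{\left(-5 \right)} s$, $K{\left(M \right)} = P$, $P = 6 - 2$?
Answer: $23656$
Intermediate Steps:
$P = 4$ ($P = 6 - 2 = 4$)
$K{\left(M \right)} = 4$
$r{\left(s,o \right)} = o + 4 s$
$p = -2957$ ($p = - (43 + 2914) = \left(-1\right) 2957 = -2957$)
$p r{\left(-1,-2 - 2 \right)} = - 2957 \left(\left(-2 - 2\right) + 4 \left(-1\right)\right) = - 2957 \left(\left(-2 - 2\right) - 4\right) = - 2957 \left(-4 - 4\right) = \left(-2957\right) \left(-8\right) = 23656$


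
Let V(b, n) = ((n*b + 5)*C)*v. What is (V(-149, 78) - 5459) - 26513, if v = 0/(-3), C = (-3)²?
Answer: -31972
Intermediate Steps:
C = 9
v = 0 (v = 0*(-⅓) = 0)
V(b, n) = 0 (V(b, n) = ((n*b + 5)*9)*0 = ((b*n + 5)*9)*0 = ((5 + b*n)*9)*0 = (45 + 9*b*n)*0 = 0)
(V(-149, 78) - 5459) - 26513 = (0 - 5459) - 26513 = -5459 - 26513 = -31972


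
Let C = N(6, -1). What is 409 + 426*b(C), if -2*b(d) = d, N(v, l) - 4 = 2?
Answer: -869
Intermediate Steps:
N(v, l) = 6 (N(v, l) = 4 + 2 = 6)
C = 6
b(d) = -d/2
409 + 426*b(C) = 409 + 426*(-1/2*6) = 409 + 426*(-3) = 409 - 1278 = -869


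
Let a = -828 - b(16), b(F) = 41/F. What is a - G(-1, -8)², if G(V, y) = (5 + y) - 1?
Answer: -13545/16 ≈ -846.56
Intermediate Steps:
G(V, y) = 4 + y
a = -13289/16 (a = -828 - 41/16 = -13289/16 ≈ -830.56)
a - G(-1, -8)² = -13289/16 - (4 - 8)² = -13289/16 - 1*(-4)² = -13289/16 - 1*16 = -13289/16 - 16 = -13545/16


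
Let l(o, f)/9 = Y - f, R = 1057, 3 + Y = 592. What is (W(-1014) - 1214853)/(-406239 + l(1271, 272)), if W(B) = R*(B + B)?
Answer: 1119483/134462 ≈ 8.3257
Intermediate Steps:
Y = 589 (Y = -3 + 592 = 589)
l(o, f) = 5301 - 9*f (l(o, f) = 9*(589 - f) = 5301 - 9*f)
W(B) = 2114*B (W(B) = 1057*(B + B) = 1057*(2*B) = 2114*B)
(W(-1014) - 1214853)/(-406239 + l(1271, 272)) = (2114*(-1014) - 1214853)/(-406239 + (5301 - 9*272)) = (-2143596 - 1214853)/(-406239 + (5301 - 2448)) = -3358449/(-406239 + 2853) = -3358449/(-403386) = -3358449*(-1/403386) = 1119483/134462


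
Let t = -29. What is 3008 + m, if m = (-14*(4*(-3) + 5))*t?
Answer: 166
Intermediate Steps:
m = -2842 (m = -14*(4*(-3) + 5)*(-29) = -14*(-12 + 5)*(-29) = -14*(-7)*(-29) = 98*(-29) = -2842)
3008 + m = 3008 - 2842 = 166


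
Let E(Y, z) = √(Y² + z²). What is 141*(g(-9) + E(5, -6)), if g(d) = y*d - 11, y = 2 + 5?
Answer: -10434 + 141*√61 ≈ -9332.8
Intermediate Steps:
y = 7
g(d) = -11 + 7*d (g(d) = 7*d - 11 = -11 + 7*d)
141*(g(-9) + E(5, -6)) = 141*((-11 + 7*(-9)) + √(5² + (-6)²)) = 141*((-11 - 63) + √(25 + 36)) = 141*(-74 + √61) = -10434 + 141*√61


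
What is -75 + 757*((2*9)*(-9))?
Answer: -122709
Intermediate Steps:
-75 + 757*((2*9)*(-9)) = -75 + 757*(18*(-9)) = -75 + 757*(-162) = -75 - 122634 = -122709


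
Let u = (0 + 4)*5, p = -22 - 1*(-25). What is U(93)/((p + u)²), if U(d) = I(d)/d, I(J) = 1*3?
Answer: 1/16399 ≈ 6.0979e-5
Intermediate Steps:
I(J) = 3
p = 3 (p = -22 + 25 = 3)
u = 20 (u = 4*5 = 20)
U(d) = 3/d
U(93)/((p + u)²) = (3/93)/((3 + 20)²) = (3*(1/93))/(23²) = (1/31)/529 = (1/31)*(1/529) = 1/16399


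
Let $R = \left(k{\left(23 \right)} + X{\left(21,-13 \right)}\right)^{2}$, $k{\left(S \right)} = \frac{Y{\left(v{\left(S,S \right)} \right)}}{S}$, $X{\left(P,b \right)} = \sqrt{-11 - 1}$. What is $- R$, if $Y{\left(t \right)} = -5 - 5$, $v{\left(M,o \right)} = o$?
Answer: $\frac{6248}{529} + \frac{40 i \sqrt{3}}{23} \approx 11.811 + 3.0123 i$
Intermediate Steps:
$Y{\left(t \right)} = -10$
$X{\left(P,b \right)} = 2 i \sqrt{3}$ ($X{\left(P,b \right)} = \sqrt{-12} = 2 i \sqrt{3}$)
$k{\left(S \right)} = - \frac{10}{S}$
$R = \left(- \frac{10}{23} + 2 i \sqrt{3}\right)^{2} \approx -11.811 - 3.0123 i$
$- R = - (- \frac{6248}{529} - \frac{40 i \sqrt{3}}{23}) = \frac{6248}{529} + \frac{40 i \sqrt{3}}{23}$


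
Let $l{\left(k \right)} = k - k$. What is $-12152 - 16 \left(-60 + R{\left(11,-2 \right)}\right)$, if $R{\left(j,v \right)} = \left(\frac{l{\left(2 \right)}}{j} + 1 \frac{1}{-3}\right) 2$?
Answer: $- \frac{33544}{3} \approx -11181.0$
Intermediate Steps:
$l{\left(k \right)} = 0$
$R{\left(j,v \right)} = - \frac{2}{3}$ ($R{\left(j,v \right)} = \left(\frac{0}{j} + 1 \frac{1}{-3}\right) 2 = \left(0 + 1 \left(- \frac{1}{3}\right)\right) 2 = \left(0 - \frac{1}{3}\right) 2 = \left(- \frac{1}{3}\right) 2 = - \frac{2}{3}$)
$-12152 - 16 \left(-60 + R{\left(11,-2 \right)}\right) = -12152 - 16 \left(-60 - \frac{2}{3}\right) = -12152 - 16 \left(- \frac{182}{3}\right) = -12152 - - \frac{2912}{3} = -12152 + \frac{2912}{3} = - \frac{33544}{3}$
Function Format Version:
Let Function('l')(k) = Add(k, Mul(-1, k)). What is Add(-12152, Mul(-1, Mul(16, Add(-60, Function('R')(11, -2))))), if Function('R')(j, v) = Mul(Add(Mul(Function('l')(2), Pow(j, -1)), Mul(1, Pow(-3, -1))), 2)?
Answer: Rational(-33544, 3) ≈ -11181.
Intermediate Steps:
Function('l')(k) = 0
Function('R')(j, v) = Rational(-2, 3) (Function('R')(j, v) = Mul(Add(Mul(0, Pow(j, -1)), Mul(1, Pow(-3, -1))), 2) = Mul(Add(0, Mul(1, Rational(-1, 3))), 2) = Mul(Add(0, Rational(-1, 3)), 2) = Mul(Rational(-1, 3), 2) = Rational(-2, 3))
Add(-12152, Mul(-1, Mul(16, Add(-60, Function('R')(11, -2))))) = Add(-12152, Mul(-1, Mul(16, Add(-60, Rational(-2, 3))))) = Add(-12152, Mul(-1, Mul(16, Rational(-182, 3)))) = Add(-12152, Mul(-1, Rational(-2912, 3))) = Add(-12152, Rational(2912, 3)) = Rational(-33544, 3)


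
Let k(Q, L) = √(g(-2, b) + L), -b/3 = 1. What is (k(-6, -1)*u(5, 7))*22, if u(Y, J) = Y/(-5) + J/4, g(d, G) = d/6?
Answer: 11*I*√3 ≈ 19.053*I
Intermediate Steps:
b = -3 (b = -3*1 = -3)
g(d, G) = d/6 (g(d, G) = d*(⅙) = d/6)
u(Y, J) = -Y/5 + J/4 (u(Y, J) = Y*(-⅕) + J*(¼) = -Y/5 + J/4)
k(Q, L) = √(-⅓ + L) (k(Q, L) = √((⅙)*(-2) + L) = √(-⅓ + L))
(k(-6, -1)*u(5, 7))*22 = ((√(-3 + 9*(-1))/3)*(-⅕*5 + (¼)*7))*22 = ((√(-3 - 9)/3)*(-1 + 7/4))*22 = ((√(-12)/3)*(¾))*22 = (((2*I*√3)/3)*(¾))*22 = ((2*I*√3/3)*(¾))*22 = (I*√3/2)*22 = 11*I*√3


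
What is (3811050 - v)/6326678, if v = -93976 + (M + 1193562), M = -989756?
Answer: 1850610/3163339 ≈ 0.58502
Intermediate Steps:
v = 109830 (v = -93976 + (-989756 + 1193562) = -93976 + 203806 = 109830)
(3811050 - v)/6326678 = (3811050 - 1*109830)/6326678 = (3811050 - 109830)*(1/6326678) = 3701220*(1/6326678) = 1850610/3163339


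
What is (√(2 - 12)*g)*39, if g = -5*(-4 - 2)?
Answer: 1170*I*√10 ≈ 3699.9*I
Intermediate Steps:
g = 30 (g = -5*(-6) = 30)
(√(2 - 12)*g)*39 = (√(2 - 12)*30)*39 = (√(-10)*30)*39 = ((I*√10)*30)*39 = (30*I*√10)*39 = 1170*I*√10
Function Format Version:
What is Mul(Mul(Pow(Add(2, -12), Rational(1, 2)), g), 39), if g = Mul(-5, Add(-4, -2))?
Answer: Mul(1170, I, Pow(10, Rational(1, 2))) ≈ Mul(3699.9, I)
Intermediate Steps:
g = 30 (g = Mul(-5, -6) = 30)
Mul(Mul(Pow(Add(2, -12), Rational(1, 2)), g), 39) = Mul(Mul(Pow(Add(2, -12), Rational(1, 2)), 30), 39) = Mul(Mul(Pow(-10, Rational(1, 2)), 30), 39) = Mul(Mul(Mul(I, Pow(10, Rational(1, 2))), 30), 39) = Mul(Mul(30, I, Pow(10, Rational(1, 2))), 39) = Mul(1170, I, Pow(10, Rational(1, 2)))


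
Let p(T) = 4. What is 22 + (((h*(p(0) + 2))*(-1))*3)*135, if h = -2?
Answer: 4882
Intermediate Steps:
22 + (((h*(p(0) + 2))*(-1))*3)*135 = 22 + ((-2*(4 + 2)*(-1))*3)*135 = 22 + ((-2*6*(-1))*3)*135 = 22 + (-12*(-1)*3)*135 = 22 + (12*3)*135 = 22 + 36*135 = 22 + 4860 = 4882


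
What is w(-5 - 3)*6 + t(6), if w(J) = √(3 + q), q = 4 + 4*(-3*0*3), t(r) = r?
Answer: 6 + 6*√7 ≈ 21.875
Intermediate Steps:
q = 4 (q = 4 + 4*(0*3) = 4 + 4*0 = 4 + 0 = 4)
w(J) = √7 (w(J) = √(3 + 4) = √7)
w(-5 - 3)*6 + t(6) = √7*6 + 6 = 6*√7 + 6 = 6 + 6*√7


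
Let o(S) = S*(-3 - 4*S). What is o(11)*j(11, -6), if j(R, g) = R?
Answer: -5687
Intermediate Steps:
o(11)*j(11, -6) = -1*11*(3 + 4*11)*11 = -1*11*(3 + 44)*11 = -1*11*47*11 = -517*11 = -5687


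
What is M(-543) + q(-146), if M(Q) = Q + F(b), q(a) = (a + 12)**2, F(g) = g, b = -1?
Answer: 17412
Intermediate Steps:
q(a) = (12 + a)**2
M(Q) = -1 + Q (M(Q) = Q - 1 = -1 + Q)
M(-543) + q(-146) = (-1 - 543) + (12 - 146)**2 = -544 + (-134)**2 = -544 + 17956 = 17412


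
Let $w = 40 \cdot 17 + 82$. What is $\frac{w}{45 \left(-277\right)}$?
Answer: $- \frac{254}{4155} \approx -0.061131$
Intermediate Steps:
$w = 762$ ($w = 680 + 82 = 762$)
$\frac{w}{45 \left(-277\right)} = \frac{762}{45 \left(-277\right)} = \frac{762}{-12465} = 762 \left(- \frac{1}{12465}\right) = - \frac{254}{4155}$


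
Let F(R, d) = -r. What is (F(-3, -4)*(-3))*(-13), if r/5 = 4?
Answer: -780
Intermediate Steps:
r = 20 (r = 5*4 = 20)
F(R, d) = -20 (F(R, d) = -1*20 = -20)
(F(-3, -4)*(-3))*(-13) = -20*(-3)*(-13) = 60*(-13) = -780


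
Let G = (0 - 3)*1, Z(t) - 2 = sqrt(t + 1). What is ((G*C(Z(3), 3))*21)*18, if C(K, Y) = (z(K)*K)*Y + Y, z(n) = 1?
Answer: -17010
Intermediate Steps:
Z(t) = 2 + sqrt(1 + t) (Z(t) = 2 + sqrt(t + 1) = 2 + sqrt(1 + t))
G = -3 (G = -3*1 = -3)
C(K, Y) = Y + K*Y (C(K, Y) = (1*K)*Y + Y = K*Y + Y = Y + K*Y)
((G*C(Z(3), 3))*21)*18 = (-9*(1 + (2 + sqrt(1 + 3)))*21)*18 = (-9*(1 + (2 + sqrt(4)))*21)*18 = (-9*(1 + (2 + 2))*21)*18 = (-9*(1 + 4)*21)*18 = (-9*5*21)*18 = (-3*15*21)*18 = -45*21*18 = -945*18 = -17010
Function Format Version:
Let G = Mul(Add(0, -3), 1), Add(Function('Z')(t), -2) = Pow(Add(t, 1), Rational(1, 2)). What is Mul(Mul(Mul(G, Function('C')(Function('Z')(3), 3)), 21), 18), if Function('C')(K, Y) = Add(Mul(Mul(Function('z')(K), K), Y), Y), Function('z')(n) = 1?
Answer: -17010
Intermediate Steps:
Function('Z')(t) = Add(2, Pow(Add(1, t), Rational(1, 2))) (Function('Z')(t) = Add(2, Pow(Add(t, 1), Rational(1, 2))) = Add(2, Pow(Add(1, t), Rational(1, 2))))
G = -3 (G = Mul(-3, 1) = -3)
Function('C')(K, Y) = Add(Y, Mul(K, Y)) (Function('C')(K, Y) = Add(Mul(Mul(1, K), Y), Y) = Add(Mul(K, Y), Y) = Add(Y, Mul(K, Y)))
Mul(Mul(Mul(G, Function('C')(Function('Z')(3), 3)), 21), 18) = Mul(Mul(Mul(-3, Mul(3, Add(1, Add(2, Pow(Add(1, 3), Rational(1, 2)))))), 21), 18) = Mul(Mul(Mul(-3, Mul(3, Add(1, Add(2, Pow(4, Rational(1, 2)))))), 21), 18) = Mul(Mul(Mul(-3, Mul(3, Add(1, Add(2, 2)))), 21), 18) = Mul(Mul(Mul(-3, Mul(3, Add(1, 4))), 21), 18) = Mul(Mul(Mul(-3, Mul(3, 5)), 21), 18) = Mul(Mul(Mul(-3, 15), 21), 18) = Mul(Mul(-45, 21), 18) = Mul(-945, 18) = -17010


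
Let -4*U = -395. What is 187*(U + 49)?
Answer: 110517/4 ≈ 27629.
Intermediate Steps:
U = 395/4 (U = -¼*(-395) = 395/4 ≈ 98.750)
187*(U + 49) = 187*(395/4 + 49) = 187*(591/4) = 110517/4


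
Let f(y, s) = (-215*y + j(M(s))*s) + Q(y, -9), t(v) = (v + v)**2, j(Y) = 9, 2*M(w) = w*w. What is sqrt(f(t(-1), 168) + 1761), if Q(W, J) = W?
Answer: sqrt(2417) ≈ 49.163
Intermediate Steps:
M(w) = w**2/2 (M(w) = (w*w)/2 = w**2/2)
t(v) = 4*v**2 (t(v) = (2*v)**2 = 4*v**2)
f(y, s) = -214*y + 9*s (f(y, s) = (-215*y + 9*s) + y = -214*y + 9*s)
sqrt(f(t(-1), 168) + 1761) = sqrt((-856*(-1)**2 + 9*168) + 1761) = sqrt((-856 + 1512) + 1761) = sqrt(656 + 1761) = sqrt(2417)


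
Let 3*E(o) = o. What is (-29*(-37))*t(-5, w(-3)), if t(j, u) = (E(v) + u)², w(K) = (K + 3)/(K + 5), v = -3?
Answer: 1073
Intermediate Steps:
E(o) = o/3
w(K) = (3 + K)/(5 + K)
t(j, u) = (-1 + u)² (t(j, u) = ((⅓)*(-3) + u)² = (-1 + u)²)
(-29*(-37))*t(-5, w(-3)) = (-29*(-37))*(-1 + (3 - 3)/(5 - 3))² = 1073*(-1 + 0/2)² = 1073*(-1 + (½)*0)² = 1073*(-1 + 0)² = 1073*(-1)² = 1073*1 = 1073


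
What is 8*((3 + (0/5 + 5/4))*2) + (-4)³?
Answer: 4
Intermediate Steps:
8*((3 + (0/5 + 5/4))*2) + (-4)³ = 8*((3 + (0*(⅕) + 5*(¼)))*2) - 64 = 8*((3 + (0 + 5/4))*2) - 64 = 8*((3 + 5/4)*2) - 64 = 8*((17/4)*2) - 64 = 8*(17/2) - 64 = 68 - 64 = 4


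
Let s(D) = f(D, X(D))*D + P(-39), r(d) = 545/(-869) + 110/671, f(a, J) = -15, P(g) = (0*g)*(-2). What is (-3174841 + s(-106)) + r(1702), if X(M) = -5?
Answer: -168210886814/53009 ≈ -3.1733e+6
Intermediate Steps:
P(g) = 0 (P(g) = 0*(-2) = 0)
r(d) = -24555/53009 (r(d) = 545*(-1/869) + 110*(1/671) = -545/869 + 10/61 = -24555/53009)
s(D) = -15*D (s(D) = -15*D + 0 = -15*D)
(-3174841 + s(-106)) + r(1702) = (-3174841 - 15*(-106)) - 24555/53009 = (-3174841 + 1590) - 24555/53009 = -3173251 - 24555/53009 = -168210886814/53009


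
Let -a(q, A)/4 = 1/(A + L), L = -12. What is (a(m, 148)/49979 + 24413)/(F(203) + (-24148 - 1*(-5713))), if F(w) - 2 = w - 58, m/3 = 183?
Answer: -13828223039/10358847456 ≈ -1.3349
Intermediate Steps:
m = 549 (m = 3*183 = 549)
F(w) = -56 + w (F(w) = 2 + (w - 58) = 2 + (-58 + w) = -56 + w)
a(q, A) = -4/(-12 + A) (a(q, A) = -4/(A - 12) = -4/(-12 + A))
(a(m, 148)/49979 + 24413)/(F(203) + (-24148 - 1*(-5713))) = (-4/(-12 + 148)/49979 + 24413)/((-56 + 203) + (-24148 - 1*(-5713))) = (-4/136*(1/49979) + 24413)/(147 + (-24148 + 5713)) = (-4*1/136*(1/49979) + 24413)/(147 - 18435) = (-1/34*1/49979 + 24413)/(-18288) = (-1/1699286 + 24413)*(-1/18288) = (41484669117/1699286)*(-1/18288) = -13828223039/10358847456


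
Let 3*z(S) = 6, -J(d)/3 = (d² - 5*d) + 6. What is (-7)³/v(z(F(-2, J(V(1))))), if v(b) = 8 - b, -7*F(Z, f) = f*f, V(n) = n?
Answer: -343/6 ≈ -57.167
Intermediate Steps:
J(d) = -18 - 3*d² + 15*d (J(d) = -3*((d² - 5*d) + 6) = -3*(6 + d² - 5*d) = -18 - 3*d² + 15*d)
F(Z, f) = -f²/7 (F(Z, f) = -f*f/7 = -f²/7)
z(S) = 2 (z(S) = (⅓)*6 = 2)
(-7)³/v(z(F(-2, J(V(1))))) = (-7)³/(8 - 1*2) = -343/(8 - 2) = -343/6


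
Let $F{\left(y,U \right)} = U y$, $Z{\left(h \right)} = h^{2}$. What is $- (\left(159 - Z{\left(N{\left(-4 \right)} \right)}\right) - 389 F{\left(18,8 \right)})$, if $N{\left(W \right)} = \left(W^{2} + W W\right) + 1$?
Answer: $56946$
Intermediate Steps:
$N{\left(W \right)} = 1 + 2 W^{2}$ ($N{\left(W \right)} = \left(W^{2} + W^{2}\right) + 1 = 2 W^{2} + 1 = 1 + 2 W^{2}$)
$- (\left(159 - Z{\left(N{\left(-4 \right)} \right)}\right) - 389 F{\left(18,8 \right)}) = - (\left(159 - \left(1 + 2 \left(-4\right)^{2}\right)^{2}\right) - 389 \cdot 8 \cdot 18) = - (\left(159 - \left(1 + 2 \cdot 16\right)^{2}\right) - 56016) = - (\left(159 - \left(1 + 32\right)^{2}\right) - 56016) = - (\left(159 - 33^{2}\right) - 56016) = - (\left(159 - 1089\right) - 56016) = - (-930 - 56016) = \left(-1\right) \left(-56946\right) = 56946$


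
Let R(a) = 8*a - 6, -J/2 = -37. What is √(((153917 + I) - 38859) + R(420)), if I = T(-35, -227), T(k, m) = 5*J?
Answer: 3*√13198 ≈ 344.65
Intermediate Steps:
J = 74 (J = -2*(-37) = 74)
R(a) = -6 + 8*a
T(k, m) = 370 (T(k, m) = 5*74 = 370)
I = 370
√(((153917 + I) - 38859) + R(420)) = √(((153917 + 370) - 38859) + (-6 + 8*420)) = √((154287 - 38859) + (-6 + 3360)) = √(115428 + 3354) = √118782 = 3*√13198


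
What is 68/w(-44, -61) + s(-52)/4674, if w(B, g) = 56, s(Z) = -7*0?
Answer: 17/14 ≈ 1.2143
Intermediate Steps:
s(Z) = 0
68/w(-44, -61) + s(-52)/4674 = 68/56 + 0/4674 = 68*(1/56) + 0*(1/4674) = 17/14 + 0 = 17/14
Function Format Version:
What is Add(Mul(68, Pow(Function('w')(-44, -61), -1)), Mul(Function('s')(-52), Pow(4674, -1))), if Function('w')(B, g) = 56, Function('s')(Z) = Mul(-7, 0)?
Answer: Rational(17, 14) ≈ 1.2143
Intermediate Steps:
Function('s')(Z) = 0
Add(Mul(68, Pow(Function('w')(-44, -61), -1)), Mul(Function('s')(-52), Pow(4674, -1))) = Add(Mul(68, Pow(56, -1)), Mul(0, Pow(4674, -1))) = Add(Mul(68, Rational(1, 56)), Mul(0, Rational(1, 4674))) = Add(Rational(17, 14), 0) = Rational(17, 14)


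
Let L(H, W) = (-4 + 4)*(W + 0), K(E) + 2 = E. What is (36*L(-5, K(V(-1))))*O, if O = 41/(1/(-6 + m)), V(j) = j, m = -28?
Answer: 0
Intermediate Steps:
K(E) = -2 + E
O = -1394 (O = 41/(1/(-6 - 28)) = 41/(1/(-34)) = 41/(-1/34) = 41*(-34) = -1394)
L(H, W) = 0 (L(H, W) = 0*W = 0)
(36*L(-5, K(V(-1))))*O = (36*0)*(-1394) = 0*(-1394) = 0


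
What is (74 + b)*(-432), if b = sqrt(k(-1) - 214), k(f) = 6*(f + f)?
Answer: -31968 - 432*I*sqrt(226) ≈ -31968.0 - 6494.4*I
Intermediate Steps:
k(f) = 12*f (k(f) = 6*(2*f) = 12*f)
b = I*sqrt(226) (b = sqrt(12*(-1) - 214) = sqrt(-12 - 214) = sqrt(-226) = I*sqrt(226) ≈ 15.033*I)
(74 + b)*(-432) = (74 + I*sqrt(226))*(-432) = -31968 - 432*I*sqrt(226)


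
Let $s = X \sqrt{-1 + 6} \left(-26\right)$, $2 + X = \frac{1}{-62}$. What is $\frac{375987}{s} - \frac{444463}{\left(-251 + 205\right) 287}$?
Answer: $\frac{444463}{13202} + \frac{11655597 \sqrt{5}}{8125} \approx 3241.4$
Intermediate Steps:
$X = - \frac{125}{62}$ ($X = -2 + \frac{1}{-62} = -2 - \frac{1}{62} = - \frac{125}{62} \approx -2.0161$)
$s = \frac{1625 \sqrt{5}}{31}$ ($s = - \frac{125 \sqrt{-1 + 6}}{62} \left(-26\right) = - \frac{125 \sqrt{5}}{62} \left(-26\right) = \frac{1625 \sqrt{5}}{31} \approx 117.21$)
$\frac{375987}{s} - \frac{444463}{\left(-251 + 205\right) 287} = \frac{375987}{\frac{1625}{31} \sqrt{5}} - \frac{444463}{\left(-251 + 205\right) 287} = 375987 \frac{31 \sqrt{5}}{8125} - \frac{444463}{\left(-46\right) 287} = \frac{11655597 \sqrt{5}}{8125} - \frac{444463}{-13202} = \frac{11655597 \sqrt{5}}{8125} - - \frac{444463}{13202} = \frac{11655597 \sqrt{5}}{8125} + \frac{444463}{13202} = \frac{444463}{13202} + \frac{11655597 \sqrt{5}}{8125}$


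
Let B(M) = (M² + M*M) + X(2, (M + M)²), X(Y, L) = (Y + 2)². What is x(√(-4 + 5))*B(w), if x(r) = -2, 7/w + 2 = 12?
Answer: -849/25 ≈ -33.960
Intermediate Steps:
w = 7/10 (w = 7/(-2 + 12) = 7/10 ≈ 0.70000)
X(Y, L) = (2 + Y)²
B(M) = 16 + 2*M² (B(M) = (M² + M*M) + (2 + 2)² = (M² + M²) + 4² = 2*M² + 16 = 16 + 2*M²)
x(√(-4 + 5))*B(w) = -2*(16 + 2*(7/10)²) = -2*(16 + 2*(49/100)) = -2*(16 + 49/50) = -2*849/50 = -849/25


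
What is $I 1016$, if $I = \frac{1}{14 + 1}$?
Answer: $\frac{1016}{15} \approx 67.733$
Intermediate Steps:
$I = \frac{1}{15} \approx 0.066667$
$I 1016 = \frac{1}{15} \cdot 1016 = \frac{1016}{15}$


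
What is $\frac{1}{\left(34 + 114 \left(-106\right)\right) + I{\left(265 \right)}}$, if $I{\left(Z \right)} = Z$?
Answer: $- \frac{1}{11785} \approx -8.4854 \cdot 10^{-5}$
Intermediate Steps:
$\frac{1}{\left(34 + 114 \left(-106\right)\right) + I{\left(265 \right)}} = \frac{1}{\left(34 + 114 \left(-106\right)\right) + 265} = \frac{1}{\left(34 - 12084\right) + 265} = \frac{1}{-12050 + 265} = \frac{1}{-11785} = - \frac{1}{11785}$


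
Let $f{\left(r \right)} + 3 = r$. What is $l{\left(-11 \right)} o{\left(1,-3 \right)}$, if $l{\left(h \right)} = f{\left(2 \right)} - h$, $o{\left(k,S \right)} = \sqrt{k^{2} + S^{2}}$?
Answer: $10 \sqrt{10} \approx 31.623$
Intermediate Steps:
$f{\left(r \right)} = -3 + r$
$o{\left(k,S \right)} = \sqrt{S^{2} + k^{2}}$
$l{\left(h \right)} = -1 - h$ ($l{\left(h \right)} = \left(-3 + 2\right) - h = -1 - h$)
$l{\left(-11 \right)} o{\left(1,-3 \right)} = \left(-1 - -11\right) \sqrt{\left(-3\right)^{2} + 1^{2}} = \left(-1 + 11\right) \sqrt{9 + 1} = 10 \sqrt{10}$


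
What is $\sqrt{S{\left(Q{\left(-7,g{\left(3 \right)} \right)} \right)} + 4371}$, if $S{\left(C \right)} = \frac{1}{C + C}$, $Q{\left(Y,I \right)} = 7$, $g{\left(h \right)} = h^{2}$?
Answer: $\frac{\sqrt{856730}}{14} \approx 66.114$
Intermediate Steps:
$S{\left(C \right)} = \frac{1}{2 C}$
$\sqrt{S{\left(Q{\left(-7,g{\left(3 \right)} \right)} \right)} + 4371} = \sqrt{\frac{1}{2 \cdot 7} + 4371} = \sqrt{\frac{1}{2} \cdot \frac{1}{7} + 4371} = \sqrt{\frac{1}{14} + 4371} = \sqrt{\frac{61195}{14}} = \frac{\sqrt{856730}}{14}$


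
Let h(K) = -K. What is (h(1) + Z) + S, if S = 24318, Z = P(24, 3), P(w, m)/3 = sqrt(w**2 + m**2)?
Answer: 24317 + 9*sqrt(65) ≈ 24390.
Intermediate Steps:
P(w, m) = 3*sqrt(m**2 + w**2) (P(w, m) = 3*sqrt(w**2 + m**2) = 3*sqrt(m**2 + w**2))
Z = 9*sqrt(65) (Z = 3*sqrt(3**2 + 24**2) = 3*sqrt(9 + 576) = 3*sqrt(585) = 3*(3*sqrt(65)) = 9*sqrt(65) ≈ 72.560)
(h(1) + Z) + S = (-1*1 + 9*sqrt(65)) + 24318 = (-1 + 9*sqrt(65)) + 24318 = 24317 + 9*sqrt(65)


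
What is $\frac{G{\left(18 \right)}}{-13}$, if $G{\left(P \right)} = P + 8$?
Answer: $-2$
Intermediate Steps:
$G{\left(P \right)} = 8 + P$
$\frac{G{\left(18 \right)}}{-13} = \frac{8 + 18}{-13} = 26 \left(- \frac{1}{13}\right) = -2$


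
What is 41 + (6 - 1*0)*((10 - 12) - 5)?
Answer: -1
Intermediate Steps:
41 + (6 - 1*0)*((10 - 12) - 5) = 41 + (6 + 0)*(-2 - 5) = 41 + 6*(-7) = 41 - 42 = -1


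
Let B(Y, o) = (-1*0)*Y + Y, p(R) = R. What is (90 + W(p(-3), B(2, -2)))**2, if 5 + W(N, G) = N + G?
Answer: 7056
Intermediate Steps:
B(Y, o) = Y (B(Y, o) = 0*Y + Y = 0 + Y = Y)
W(N, G) = -5 + G + N (W(N, G) = -5 + (N + G) = -5 + (G + N) = -5 + G + N)
(90 + W(p(-3), B(2, -2)))**2 = (90 + (-5 + 2 - 3))**2 = (90 - 6)**2 = 84**2 = 7056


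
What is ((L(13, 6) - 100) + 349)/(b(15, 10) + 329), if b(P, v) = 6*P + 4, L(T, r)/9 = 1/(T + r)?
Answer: 1580/2679 ≈ 0.58977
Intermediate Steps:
L(T, r) = 9/(T + r)
b(P, v) = 4 + 6*P
((L(13, 6) - 100) + 349)/(b(15, 10) + 329) = ((9/(13 + 6) - 100) + 349)/((4 + 6*15) + 329) = ((9/19 - 100) + 349)/((4 + 90) + 329) = ((9*(1/19) - 100) + 349)/(94 + 329) = ((9/19 - 100) + 349)/423 = (-1891/19 + 349)*(1/423) = (4740/19)*(1/423) = 1580/2679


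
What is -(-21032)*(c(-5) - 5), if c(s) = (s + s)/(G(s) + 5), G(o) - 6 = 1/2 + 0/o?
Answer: -2839320/23 ≈ -1.2345e+5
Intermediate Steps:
G(o) = 13/2 (G(o) = 6 + (1/2 + 0/o) = 6 + (1*(½) + 0) = 6 + (½ + 0) = 6 + ½ = 13/2)
c(s) = 4*s/23 (c(s) = (s + s)/(13/2 + 5) = (2*s)/(23/2) = (2*s)*(2/23) = 4*s/23)
-(-21032)*(c(-5) - 5) = -(-21032)*((4/23)*(-5) - 5) = -(-21032)*(-20/23 - 5) = -(-21032)*(-135)/23 = -5258*540/23 = -2839320/23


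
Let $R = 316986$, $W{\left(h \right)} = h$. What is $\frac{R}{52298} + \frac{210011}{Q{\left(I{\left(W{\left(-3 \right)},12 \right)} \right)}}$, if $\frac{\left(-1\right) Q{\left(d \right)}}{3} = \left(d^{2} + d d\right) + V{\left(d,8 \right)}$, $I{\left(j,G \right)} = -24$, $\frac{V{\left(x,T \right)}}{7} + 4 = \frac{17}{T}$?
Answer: $- \frac{39600531943}{714730617} \approx -55.406$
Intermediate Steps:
$V{\left(x,T \right)} = -28 + \frac{119}{T}$ ($V{\left(x,T \right)} = -28 + 7 \frac{17}{T} = -28 + \frac{119}{T}$)
$Q{\left(d \right)} = \frac{315}{8} - 6 d^{2}$ ($Q{\left(d \right)} = - 3 \left(\left(d^{2} + d d\right) - \left(28 - \frac{119}{8}\right)\right) = - 3 \left(\left(d^{2} + d^{2}\right) + \left(-28 + 119 \cdot \frac{1}{8}\right)\right) = - 3 \left(2 d^{2} + \left(-28 + \frac{119}{8}\right)\right) = - 3 \left(2 d^{2} - \frac{105}{8}\right) = - 3 \left(- \frac{105}{8} + 2 d^{2}\right) = \frac{315}{8} - 6 d^{2}$)
$\frac{R}{52298} + \frac{210011}{Q{\left(I{\left(W{\left(-3 \right)},12 \right)} \right)}} = \frac{316986}{52298} + \frac{210011}{\frac{315}{8} - 6 \left(-24\right)^{2}} = 316986 \cdot \frac{1}{52298} + \frac{210011}{\frac{315}{8} - 3456} = \frac{158493}{26149} + \frac{210011}{\frac{315}{8} - 3456} = \frac{158493}{26149} + \frac{210011}{- \frac{27333}{8}} = \frac{158493}{26149} + 210011 \left(- \frac{8}{27333}\right) = \frac{158493}{26149} - \frac{1680088}{27333} = - \frac{39600531943}{714730617}$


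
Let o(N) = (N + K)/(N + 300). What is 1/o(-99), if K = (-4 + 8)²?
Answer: -201/83 ≈ -2.4217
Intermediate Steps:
K = 16 (K = 4² = 16)
o(N) = (16 + N)/(300 + N) (o(N) = (N + 16)/(N + 300) = (16 + N)/(300 + N))
1/o(-99) = 1/((16 - 99)/(300 - 99)) = 1/(-83/201) = -201/83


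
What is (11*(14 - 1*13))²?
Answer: 121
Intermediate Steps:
(11*(14 - 1*13))² = (11*(14 - 13))² = (11*1)² = 11² = 121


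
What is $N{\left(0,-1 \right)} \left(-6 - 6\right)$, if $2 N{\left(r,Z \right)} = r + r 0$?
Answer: $0$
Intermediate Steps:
$N{\left(r,Z \right)} = \frac{r}{2}$ ($N{\left(r,Z \right)} = \frac{r + r 0}{2} = \frac{r + 0}{2} = \frac{r}{2}$)
$N{\left(0,-1 \right)} \left(-6 - 6\right) = \frac{1}{2} \cdot 0 \left(-6 - 6\right) = 0 \left(-12\right) = 0$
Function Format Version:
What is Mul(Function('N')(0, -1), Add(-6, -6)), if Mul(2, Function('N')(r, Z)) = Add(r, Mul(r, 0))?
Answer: 0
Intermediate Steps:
Function('N')(r, Z) = Mul(Rational(1, 2), r) (Function('N')(r, Z) = Mul(Rational(1, 2), Add(r, Mul(r, 0))) = Mul(Rational(1, 2), Add(r, 0)) = Mul(Rational(1, 2), r))
Mul(Function('N')(0, -1), Add(-6, -6)) = Mul(Mul(Rational(1, 2), 0), Add(-6, -6)) = Mul(0, -12) = 0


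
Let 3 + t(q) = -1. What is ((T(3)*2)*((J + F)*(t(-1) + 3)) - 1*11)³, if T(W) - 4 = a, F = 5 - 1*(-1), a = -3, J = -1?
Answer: -9261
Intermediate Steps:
t(q) = -4 (t(q) = -3 - 1 = -4)
F = 6 (F = 5 + 1 = 6)
T(W) = 1 (T(W) = 4 - 3 = 1)
((T(3)*2)*((J + F)*(t(-1) + 3)) - 1*11)³ = ((1*2)*((-1 + 6)*(-4 + 3)) - 1*11)³ = (2*(5*(-1)) - 11)³ = (2*(-5) - 11)³ = (-10 - 11)³ = (-21)³ = -9261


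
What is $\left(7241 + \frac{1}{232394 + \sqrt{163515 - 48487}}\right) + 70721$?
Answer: $\frac{2105241261960245}{27003428104} - \frac{\sqrt{28757}}{27003428104} \approx 77962.0$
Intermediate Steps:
$\left(7241 + \frac{1}{232394 + \sqrt{163515 - 48487}}\right) + 70721 = \left(7241 + \frac{1}{232394 + \sqrt{115028}}\right) + 70721 = \left(7241 + \frac{1}{232394 + 2 \sqrt{28757}}\right) + 70721 = 77962 + \frac{1}{232394 + 2 \sqrt{28757}}$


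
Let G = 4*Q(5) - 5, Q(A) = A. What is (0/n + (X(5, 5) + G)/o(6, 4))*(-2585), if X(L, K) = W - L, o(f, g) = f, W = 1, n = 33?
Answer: -28435/6 ≈ -4739.2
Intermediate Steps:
G = 15 (G = 4*5 - 5 = 20 - 5 = 15)
X(L, K) = 1 - L
(0/n + (X(5, 5) + G)/o(6, 4))*(-2585) = (0/33 + ((1 - 1*5) + 15)/6)*(-2585) = (0*(1/33) + ((1 - 5) + 15)*(1/6))*(-2585) = (0 + (-4 + 15)*(1/6))*(-2585) = (0 + 11*(1/6))*(-2585) = (0 + 11/6)*(-2585) = (11/6)*(-2585) = -28435/6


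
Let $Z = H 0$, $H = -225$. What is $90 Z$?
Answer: $0$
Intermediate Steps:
$Z = 0$ ($Z = \left(-225\right) 0 = 0$)
$90 Z = 90 \cdot 0 = 0$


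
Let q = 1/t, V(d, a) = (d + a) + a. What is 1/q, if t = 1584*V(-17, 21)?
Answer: 39600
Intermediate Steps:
V(d, a) = d + 2*a (V(d, a) = (a + d) + a = d + 2*a)
t = 39600 (t = 1584*(-17 + 2*21) = 1584*(-17 + 42) = 1584*25 = 39600)
q = 1/39600 ≈ 2.5253e-5
1/q = 1/(1/39600) = 39600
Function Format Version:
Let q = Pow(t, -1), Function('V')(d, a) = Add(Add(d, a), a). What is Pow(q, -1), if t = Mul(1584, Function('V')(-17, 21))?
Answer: 39600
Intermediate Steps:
Function('V')(d, a) = Add(d, Mul(2, a)) (Function('V')(d, a) = Add(Add(a, d), a) = Add(d, Mul(2, a)))
t = 39600 (t = Mul(1584, Add(-17, Mul(2, 21))) = Mul(1584, Add(-17, 42)) = Mul(1584, 25) = 39600)
q = Rational(1, 39600) (q = Pow(39600, -1) = Rational(1, 39600) ≈ 2.5253e-5)
Pow(q, -1) = Pow(Rational(1, 39600), -1) = 39600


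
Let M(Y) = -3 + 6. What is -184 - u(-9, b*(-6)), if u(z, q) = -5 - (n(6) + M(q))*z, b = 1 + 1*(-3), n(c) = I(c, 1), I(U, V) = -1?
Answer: -197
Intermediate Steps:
n(c) = -1
M(Y) = 3
b = -2 (b = 1 - 3 = -2)
u(z, q) = -5 - 2*z (u(z, q) = -5 - (-1 + 3)*z = -5 - 2*z)
-184 - u(-9, b*(-6)) = -184 - (-5 - 2*(-9)) = -184 - (-5 + 18) = -184 - 1*13 = -184 - 13 = -197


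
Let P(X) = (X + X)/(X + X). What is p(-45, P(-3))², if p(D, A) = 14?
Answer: 196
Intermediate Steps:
P(X) = 1 (P(X) = (2*X)/((2*X)) = (2*X)*(1/(2*X)) = 1)
p(-45, P(-3))² = 14² = 196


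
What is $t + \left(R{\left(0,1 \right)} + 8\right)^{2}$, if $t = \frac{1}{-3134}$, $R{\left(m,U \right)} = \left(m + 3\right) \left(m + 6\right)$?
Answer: $\frac{2118583}{3134} \approx 676.0$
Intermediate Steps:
$R{\left(m,U \right)} = \left(3 + m\right) \left(6 + m\right)$
$t = - \frac{1}{3134} \approx -0.00031908$
$t + \left(R{\left(0,1 \right)} + 8\right)^{2} = - \frac{1}{3134} + \left(\left(18 + 0^{2} + 9 \cdot 0\right) + 8\right)^{2} = - \frac{1}{3134} + \left(\left(18 + 0 + 0\right) + 8\right)^{2} = - \frac{1}{3134} + \left(18 + 8\right)^{2} = - \frac{1}{3134} + 26^{2} = - \frac{1}{3134} + 676 = \frac{2118583}{3134}$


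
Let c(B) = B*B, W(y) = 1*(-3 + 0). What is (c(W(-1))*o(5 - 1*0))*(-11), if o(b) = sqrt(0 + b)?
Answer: -99*sqrt(5) ≈ -221.37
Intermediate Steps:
W(y) = -3 (W(y) = 1*(-3) = -3)
o(b) = sqrt(b)
c(B) = B**2
(c(W(-1))*o(5 - 1*0))*(-11) = ((-3)**2*sqrt(5 - 1*0))*(-11) = (9*sqrt(5 + 0))*(-11) = (9*sqrt(5))*(-11) = -99*sqrt(5)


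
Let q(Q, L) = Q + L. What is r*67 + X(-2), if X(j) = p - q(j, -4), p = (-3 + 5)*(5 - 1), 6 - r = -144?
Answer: 10064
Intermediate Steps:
r = 150 (r = 6 - 1*(-144) = 6 + 144 = 150)
q(Q, L) = L + Q
p = 8 (p = 2*4 = 8)
X(j) = 12 - j (X(j) = 8 - (-4 + j) = 8 + (4 - j) = 12 - j)
r*67 + X(-2) = 150*67 + (12 - 1*(-2)) = 10050 + (12 + 2) = 10050 + 14 = 10064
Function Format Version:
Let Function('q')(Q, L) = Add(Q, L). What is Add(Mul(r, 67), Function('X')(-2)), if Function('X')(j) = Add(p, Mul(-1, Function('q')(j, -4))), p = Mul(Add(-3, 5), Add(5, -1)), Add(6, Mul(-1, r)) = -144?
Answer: 10064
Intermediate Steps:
r = 150 (r = Add(6, Mul(-1, -144)) = Add(6, 144) = 150)
Function('q')(Q, L) = Add(L, Q)
p = 8 (p = Mul(2, 4) = 8)
Function('X')(j) = Add(12, Mul(-1, j)) (Function('X')(j) = Add(8, Mul(-1, Add(-4, j))) = Add(8, Add(4, Mul(-1, j))) = Add(12, Mul(-1, j)))
Add(Mul(r, 67), Function('X')(-2)) = Add(Mul(150, 67), Add(12, Mul(-1, -2))) = Add(10050, Add(12, 2)) = Add(10050, 14) = 10064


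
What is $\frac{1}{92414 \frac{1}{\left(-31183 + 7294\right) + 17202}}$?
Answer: $- \frac{6687}{92414} \approx -0.072359$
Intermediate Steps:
$\frac{1}{92414 \frac{1}{\left(-31183 + 7294\right) + 17202}} = \frac{1}{92414 \frac{1}{-23889 + 17202}} = \frac{1}{92414 \frac{1}{-6687}} = \frac{1}{92414 \left(- \frac{1}{6687}\right)} = \frac{1}{- \frac{92414}{6687}} = - \frac{6687}{92414}$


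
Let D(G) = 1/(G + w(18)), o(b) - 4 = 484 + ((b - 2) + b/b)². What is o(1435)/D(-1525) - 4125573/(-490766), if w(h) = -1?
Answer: -1540388806295531/490766 ≈ -3.1387e+9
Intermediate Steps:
o(b) = 488 + (-1 + b)² (o(b) = 4 + (484 + ((b - 2) + b/b)²) = 4 + (484 + ((-2 + b) + 1)²) = 4 + (484 + (-1 + b)²) = 488 + (-1 + b)²)
D(G) = 1/(-1 + G) (D(G) = 1/(G - 1) = 1/(-1 + G))
o(1435)/D(-1525) - 4125573/(-490766) = (488 + (-1 + 1435)²)/(1/(-1 - 1525)) - 4125573/(-490766) = (488 + 1434²)/(1/(-1526)) - 4125573*(-1/490766) = (488 + 2056356)/(-1/1526) + 4125573/490766 = 2056844*(-1526) + 4125573/490766 = -3138743944 + 4125573/490766 = -1540388806295531/490766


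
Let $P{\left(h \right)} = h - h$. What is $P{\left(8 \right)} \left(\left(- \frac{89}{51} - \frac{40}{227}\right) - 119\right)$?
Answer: $0$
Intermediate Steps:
$P{\left(h \right)} = 0$
$P{\left(8 \right)} \left(\left(- \frac{89}{51} - \frac{40}{227}\right) - 119\right) = 0 \left(\left(- \frac{89}{51} - \frac{40}{227}\right) - 119\right) = 0 \left(- \frac{22243}{11577} - 119\right) = 0 \left(- \frac{1399906}{11577}\right) = 0$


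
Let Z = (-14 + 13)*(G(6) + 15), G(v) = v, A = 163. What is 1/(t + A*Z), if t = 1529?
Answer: -1/1894 ≈ -0.00052798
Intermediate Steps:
Z = -21 (Z = (-14 + 13)*(6 + 15) = -1*21 = -21)
1/(t + A*Z) = 1/(1529 + 163*(-21)) = 1/(1529 - 3423) = 1/(-1894) = -1/1894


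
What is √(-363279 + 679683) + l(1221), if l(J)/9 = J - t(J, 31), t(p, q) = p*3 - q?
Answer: -21699 + 6*√8789 ≈ -21137.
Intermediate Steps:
t(p, q) = -q + 3*p (t(p, q) = 3*p - q = -q + 3*p)
l(J) = 279 - 18*J (l(J) = 9*(J - (-1*31 + 3*J)) = 9*(J - (-31 + 3*J)) = 9*(J + (31 - 3*J)) = 9*(31 - 2*J) = 279 - 18*J)
√(-363279 + 679683) + l(1221) = √(-363279 + 679683) + (279 - 18*1221) = √316404 + (279 - 21978) = 6*√8789 - 21699 = -21699 + 6*√8789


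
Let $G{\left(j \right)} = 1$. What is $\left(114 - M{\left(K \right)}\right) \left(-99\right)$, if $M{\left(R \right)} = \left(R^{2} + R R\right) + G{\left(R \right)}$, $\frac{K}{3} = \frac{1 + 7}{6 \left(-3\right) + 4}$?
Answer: $- \frac{519651}{49} \approx -10605.0$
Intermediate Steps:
$K = - \frac{12}{7}$ ($K = 3 \frac{1 + 7}{6 \left(-3\right) + 4} = 3 \frac{8}{-18 + 4} = 3 \frac{8}{-14} = 3 \cdot 8 \left(- \frac{1}{14}\right) = 3 \left(- \frac{4}{7}\right) = - \frac{12}{7} \approx -1.7143$)
$M{\left(R \right)} = 1 + 2 R^{2}$ ($M{\left(R \right)} = \left(R^{2} + R R\right) + 1 = \left(R^{2} + R^{2}\right) + 1 = 2 R^{2} + 1 = 1 + 2 R^{2}$)
$\left(114 - M{\left(K \right)}\right) \left(-99\right) = \left(114 - \left(1 + 2 \left(- \frac{12}{7}\right)^{2}\right)\right) \left(-99\right) = \left(114 - \left(1 + 2 \cdot \frac{144}{49}\right)\right) \left(-99\right) = \left(114 - \left(1 + \frac{288}{49}\right)\right) \left(-99\right) = \left(114 - \frac{337}{49}\right) \left(-99\right) = \frac{5249}{49} \left(-99\right) = - \frac{519651}{49}$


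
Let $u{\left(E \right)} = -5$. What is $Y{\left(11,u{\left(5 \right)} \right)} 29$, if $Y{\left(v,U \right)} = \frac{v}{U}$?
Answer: $- \frac{319}{5} \approx -63.8$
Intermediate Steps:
$Y{\left(11,u{\left(5 \right)} \right)} 29 = \frac{11}{-5} \cdot 29 = 11 \left(- \frac{1}{5}\right) 29 = \left(- \frac{11}{5}\right) 29 = - \frac{319}{5}$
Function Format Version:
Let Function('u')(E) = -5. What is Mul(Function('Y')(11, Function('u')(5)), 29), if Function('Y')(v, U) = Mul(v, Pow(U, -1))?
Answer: Rational(-319, 5) ≈ -63.800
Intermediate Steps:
Mul(Function('Y')(11, Function('u')(5)), 29) = Mul(Mul(11, Pow(-5, -1)), 29) = Mul(Mul(11, Rational(-1, 5)), 29) = Mul(Rational(-11, 5), 29) = Rational(-319, 5)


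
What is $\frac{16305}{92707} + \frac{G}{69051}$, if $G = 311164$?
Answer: $\frac{29972957503}{6401511057} \approx 4.6822$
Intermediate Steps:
$\frac{16305}{92707} + \frac{G}{69051} = \frac{16305}{92707} + \frac{311164}{69051} = \frac{29972957503}{6401511057}$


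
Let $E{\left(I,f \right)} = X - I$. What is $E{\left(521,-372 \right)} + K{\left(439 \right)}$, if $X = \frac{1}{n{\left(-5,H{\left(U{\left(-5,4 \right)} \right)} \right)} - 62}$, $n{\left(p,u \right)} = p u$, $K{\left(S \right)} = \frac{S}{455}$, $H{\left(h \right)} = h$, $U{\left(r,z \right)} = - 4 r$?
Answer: $- \frac{38332247}{73710} \approx -520.04$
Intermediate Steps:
$K{\left(S \right)} = \frac{S}{455}$ ($K{\left(S \right)} = S \frac{1}{455} = \frac{S}{455}$)
$X = - \frac{1}{162}$ ($X = \frac{1}{- 5 \left(\left(-4\right) \left(-5\right)\right) - 62} = \frac{1}{\left(-5\right) 20 - 62} = \frac{1}{-100 - 62} = \frac{1}{-162} = - \frac{1}{162} \approx -0.0061728$)
$E{\left(I,f \right)} = - \frac{1}{162} - I$
$E{\left(521,-372 \right)} + K{\left(439 \right)} = \left(- \frac{1}{162} - 521\right) + \frac{1}{455} \cdot 439 = \left(- \frac{1}{162} - 521\right) + \frac{439}{455} = - \frac{84403}{162} + \frac{439}{455} = - \frac{38332247}{73710}$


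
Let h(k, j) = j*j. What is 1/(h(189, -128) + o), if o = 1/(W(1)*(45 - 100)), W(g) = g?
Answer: 55/901119 ≈ 6.1035e-5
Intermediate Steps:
h(k, j) = j**2
o = -1/55 (o = 1/(1*(45 - 100)) = 1/(1*(-55)) = 1/(-55) = -1/55 ≈ -0.018182)
1/(h(189, -128) + o) = 1/((-128)**2 - 1/55) = 1/(16384 - 1/55) = 1/(901119/55) = 55/901119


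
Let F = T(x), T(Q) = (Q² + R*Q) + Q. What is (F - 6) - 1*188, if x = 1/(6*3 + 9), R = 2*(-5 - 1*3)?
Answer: -141830/729 ≈ -194.55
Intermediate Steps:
R = -16 (R = 2*(-5 - 3) = 2*(-8) = -16)
x = 1/27 (x = 1/(18 + 9) = 1/27 ≈ 0.037037)
T(Q) = Q² - 15*Q (T(Q) = (Q² - 16*Q) + Q = Q² - 15*Q)
F = -404/729 (F = (-15 + 1/27)/27 = (1/27)*(-404/27) = -404/729 ≈ -0.55418)
(F - 6) - 1*188 = (-404/729 - 6) - 1*188 = -4778/729 - 188 = -141830/729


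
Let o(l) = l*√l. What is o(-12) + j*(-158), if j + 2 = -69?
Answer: 11218 - 24*I*√3 ≈ 11218.0 - 41.569*I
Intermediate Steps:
j = -71 (j = -2 - 69 = -71)
o(l) = l^(3/2)
o(-12) + j*(-158) = (-12)^(3/2) - 71*(-158) = -24*I*√3 + 11218 = 11218 - 24*I*√3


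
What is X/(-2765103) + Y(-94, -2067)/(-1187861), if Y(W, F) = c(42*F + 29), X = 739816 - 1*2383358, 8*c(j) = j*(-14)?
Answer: 6129411527663/13138232058732 ≈ 0.46653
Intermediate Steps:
c(j) = -7*j/4 (c(j) = (j*(-14))/8 = (-14*j)/8 = -7*j/4)
X = -1643542 (X = 739816 - 2383358 = -1643542)
Y(W, F) = -203/4 - 147*F/2 (Y(W, F) = -7*(42*F + 29)/4 = -7*(29 + 42*F)/4 = -203/4 - 147*F/2)
X/(-2765103) + Y(-94, -2067)/(-1187861) = -1643542/(-2765103) + (-203/4 - 147/2*(-2067))/(-1187861) = -1643542*(-1/2765103) + (-203/4 + 303849/2)*(-1/1187861) = 1643542/2765103 + (607495/4)*(-1/1187861) = 1643542/2765103 - 607495/4751444 = 6129411527663/13138232058732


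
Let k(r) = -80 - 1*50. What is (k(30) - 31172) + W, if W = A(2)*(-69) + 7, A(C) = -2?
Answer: -31157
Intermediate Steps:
k(r) = -130 (k(r) = -80 - 50 = -130)
W = 145 (W = -2*(-69) + 7 = 138 + 7 = 145)
(k(30) - 31172) + W = (-130 - 31172) + 145 = -31302 + 145 = -31157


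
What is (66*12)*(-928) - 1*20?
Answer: -734996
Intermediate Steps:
(66*12)*(-928) - 1*20 = 792*(-928) - 20 = -734976 - 20 = -734996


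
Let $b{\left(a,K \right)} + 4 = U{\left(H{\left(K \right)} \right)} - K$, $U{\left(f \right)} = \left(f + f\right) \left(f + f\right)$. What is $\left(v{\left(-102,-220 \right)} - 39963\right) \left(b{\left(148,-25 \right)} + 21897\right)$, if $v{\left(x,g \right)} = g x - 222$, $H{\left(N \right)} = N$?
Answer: $-433297410$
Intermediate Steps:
$v{\left(x,g \right)} = -222 + g x$
$U{\left(f \right)} = 4 f^{2}$ ($U{\left(f \right)} = 2 f 2 f = 4 f^{2}$)
$b{\left(a,K \right)} = -4 - K + 4 K^{2}$ ($b{\left(a,K \right)} = -4 + \left(4 K^{2} - K\right) = -4 + \left(- K + 4 K^{2}\right) = -4 - K + 4 K^{2}$)
$\left(v{\left(-102,-220 \right)} - 39963\right) \left(b{\left(148,-25 \right)} + 21897\right) = \left(\left(-222 - -22440\right) - 39963\right) \left(\left(-4 - -25 + 4 \left(-25\right)^{2}\right) + 21897\right) = \left(\left(-222 + 22440\right) - 39963\right) \left(\left(-4 + 25 + 4 \cdot 625\right) + 21897\right) = \left(22218 - 39963\right) \left(\left(-4 + 25 + 2500\right) + 21897\right) = - 17745 \left(2521 + 21897\right) = \left(-17745\right) 24418 = -433297410$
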